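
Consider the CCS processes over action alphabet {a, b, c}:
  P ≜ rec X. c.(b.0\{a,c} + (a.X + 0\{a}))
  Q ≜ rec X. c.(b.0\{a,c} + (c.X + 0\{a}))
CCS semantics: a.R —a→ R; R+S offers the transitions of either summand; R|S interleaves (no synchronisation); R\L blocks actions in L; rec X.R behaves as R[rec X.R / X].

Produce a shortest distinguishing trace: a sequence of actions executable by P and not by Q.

LTS(P): 3 reachable states
  s0 = rec X. c.(b.0\{a,c} + (a.X + 0\{a})) → —c→ s1
  s1 = b.0\{a,c} + (a.(rec X. c.(b.0\{a,c} + (a.X + 0\{a}))) + 0\{a}) → —a→ s0, —b→ s2
  s2 = 0\{a,c} → ∅
LTS(Q): 3 reachable states
  t0 = rec X. c.(b.0\{a,c} + (c.X + 0\{a})) → —c→ t1
  t1 = b.0\{a,c} + (c.(rec X. c.(b.0\{a,c} + (c.X + 0\{a}))) + 0\{a}) → —b→ t2, —c→ t0
  t2 = 0\{a,c} → ∅
Trace ⟨ca⟩ through P, begin at {s0}:
  step 1 (c): {s1}
  step 2 (a): {s0}
  ✓ P
Trace ⟨ca⟩ through Q, begin at {t0}:
  step 1 (c): {t1}
  step 2 (a): ∅ (Q stuck)

ca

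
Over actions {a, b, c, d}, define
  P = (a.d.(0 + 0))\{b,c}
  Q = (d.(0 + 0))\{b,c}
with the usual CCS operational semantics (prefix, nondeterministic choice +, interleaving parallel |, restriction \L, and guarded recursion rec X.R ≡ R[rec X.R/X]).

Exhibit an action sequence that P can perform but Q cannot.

a

P's transition system — 3 states:
  s0 = (a.d.(0 + 0))\{b,c} ⊢ --a--▸ s1
  s1 = (d.(0 + 0))\{b,c} ⊢ --d--▸ s2
  s2 = (0 + 0)\{b,c} ⊢ deadlocked
Q's transition system — 2 states:
  t0 = (d.(0 + 0))\{b,c} ⊢ --d--▸ t1
  t1 = (0 + 0)\{b,c} ⊢ deadlocked
Trace ⟨a⟩ through P, begin at {s0}:
  [1] a ⇒ {s1}
  — P admits the full trace.
Trace ⟨a⟩ through Q, begin at {t0}:
  [1] a ⇒ ∅ (Q stuck)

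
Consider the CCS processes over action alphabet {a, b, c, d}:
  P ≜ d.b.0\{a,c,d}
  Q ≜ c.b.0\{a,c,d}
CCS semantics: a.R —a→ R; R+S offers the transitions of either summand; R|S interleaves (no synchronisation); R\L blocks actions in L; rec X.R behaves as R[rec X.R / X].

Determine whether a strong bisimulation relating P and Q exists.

not bisimilar

P's transition system — 3 states:
  m0 = d.b.0\{a,c,d} ⊢ =d=> m1
  m1 = b.0\{a,c,d} ⊢ =b=> m2
  m2 = 0\{a,c,d} ⊢ stopped
Q's transition system — 3 states:
  n0 = c.b.0\{a,c,d} ⊢ =c=> n1
  n1 = b.0\{a,c,d} ⊢ =b=> n2
  n2 = 0\{a,c,d} ⊢ stopped
Coarsest stable partition (strong bisimilarity classes):
  B0 = {m0}
  B1 = {m1, n1}
  B2 = {m2, n2}
  B3 = {n0}
m0 ∈ B0, n0 ∈ B3 → different blocks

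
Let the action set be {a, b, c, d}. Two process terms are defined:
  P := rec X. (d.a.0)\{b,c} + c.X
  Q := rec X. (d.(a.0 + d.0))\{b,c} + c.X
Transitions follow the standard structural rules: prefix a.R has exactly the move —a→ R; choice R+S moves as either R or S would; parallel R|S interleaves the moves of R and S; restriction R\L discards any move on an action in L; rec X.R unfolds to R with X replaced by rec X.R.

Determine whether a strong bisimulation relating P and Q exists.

not bisimilar

P's transition system — 3 states:
  u0 = rec X. (d.a.0)\{b,c} + c.X has moves =c=> u0, =d=> u1
  u1 = (a.0)\{b,c} has moves =a=> u2
  u2 = 0\{b,c} has moves (no moves)
Q's transition system — 3 states:
  v0 = rec X. (d.(a.0 + d.0))\{b,c} + c.X has moves =c=> v0, =d=> v1
  v1 = (a.0 + d.0)\{b,c} has moves =a=> v2, =d=> v2
  v2 = 0\{b,c} has moves (no moves)
Coarsest stable partition (strong bisimilarity classes):
  B0 = {u0}
  B1 = {u1}
  B2 = {u2, v2}
  B3 = {v0}
  B4 = {v1}
u0 ∈ B0, v0 ∈ B3 → different blocks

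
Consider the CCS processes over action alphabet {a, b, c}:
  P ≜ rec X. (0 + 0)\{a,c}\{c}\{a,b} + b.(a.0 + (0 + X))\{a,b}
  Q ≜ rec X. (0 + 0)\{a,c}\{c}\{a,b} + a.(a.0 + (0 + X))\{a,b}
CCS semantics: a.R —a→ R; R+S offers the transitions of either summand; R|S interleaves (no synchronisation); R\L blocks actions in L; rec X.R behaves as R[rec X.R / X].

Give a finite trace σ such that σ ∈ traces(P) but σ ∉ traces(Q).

b

LTS(P): 2 reachable states
  u0 = rec X. (0 + 0)\{a,c}\{c}\{a,b} + b.(a.0 + (0 + X))\{a,b} :: -b-> u1
  u1 = (a.0 + (0 + (rec X. (0 + 0)\{a,c}\{c}\{a,b} + b.(a.0 + (0 + X))\{a,b})))\{a,b} :: stopped
LTS(Q): 2 reachable states
  v0 = rec X. (0 + 0)\{a,c}\{c}\{a,b} + a.(a.0 + (0 + X))\{a,b} :: -a-> v1
  v1 = (a.0 + (0 + (rec X. (0 + 0)\{a,c}\{c}\{a,b} + a.(a.0 + (0 + X))\{a,b})))\{a,b} :: stopped
Executing b from P (initial set {u0}):
  after b @ step 1: {u1}
  ✓ P
Executing b from Q (initial set {v0}):
  after b @ step 1: ∅ (Q stuck)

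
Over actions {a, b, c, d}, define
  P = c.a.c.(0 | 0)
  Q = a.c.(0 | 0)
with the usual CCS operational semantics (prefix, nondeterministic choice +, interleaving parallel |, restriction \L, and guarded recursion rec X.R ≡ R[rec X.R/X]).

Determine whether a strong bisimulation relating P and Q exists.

P ≁ Q

Reachable graph of P (4 states):
  s0 = c.a.c.(0 | 0) :: =c=> s1
  s1 = a.c.(0 | 0) :: =a=> s2
  s2 = c.(0 | 0) :: =c=> s3
  s3 = 0 | 0 :: ∅
Reachable graph of Q (3 states):
  t0 = a.c.(0 | 0) :: =a=> t1
  t1 = c.(0 | 0) :: =c=> t2
  t2 = 0 | 0 :: ∅
Bisimilarity quotient blocks:
  B0 = {s0}
  B1 = {s1, t0}
  B2 = {s2, t1}
  B3 = {s3, t2}
s0 ∈ B0, t0 ∈ B1 → different blocks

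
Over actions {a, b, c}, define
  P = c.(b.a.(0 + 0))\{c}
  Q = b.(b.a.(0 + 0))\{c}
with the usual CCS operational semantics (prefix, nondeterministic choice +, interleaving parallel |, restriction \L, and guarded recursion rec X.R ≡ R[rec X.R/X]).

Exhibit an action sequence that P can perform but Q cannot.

Reachable graph of P (4 states):
  u0 = c.(b.a.(0 + 0))\{c} → -c-> u1
  u1 = (b.a.(0 + 0))\{c} → -b-> u2
  u2 = (a.(0 + 0))\{c} → -a-> u3
  u3 = (0 + 0)\{c} → stopped
Reachable graph of Q (4 states):
  v0 = b.(b.a.(0 + 0))\{c} → -b-> v1
  v1 = (b.a.(0 + 0))\{c} → -b-> v2
  v2 = (a.(0 + 0))\{c} → -a-> v3
  v3 = (0 + 0)\{c} → stopped
Run σ = ⟨c⟩ on P: start {u0}
  after c @ step 1: {u1}
  — P admits the full trace.
Run σ = ⟨c⟩ on Q: start {v0}
  after c @ step 1: ∅  — Q cannot continue

c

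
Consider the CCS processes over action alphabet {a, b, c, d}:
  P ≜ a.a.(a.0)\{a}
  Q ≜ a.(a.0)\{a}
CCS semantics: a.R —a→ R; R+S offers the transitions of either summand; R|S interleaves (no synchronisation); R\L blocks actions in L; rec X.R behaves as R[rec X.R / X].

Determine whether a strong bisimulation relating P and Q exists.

P's transition system — 3 states:
  s0 = a.a.(a.0)\{a} :: -a-> s1
  s1 = a.(a.0)\{a} :: -a-> s2
  s2 = (a.0)\{a} :: (no moves)
Q's transition system — 2 states:
  t0 = a.(a.0)\{a} :: -a-> t1
  t1 = (a.0)\{a} :: (no moves)
Partition-refinement fixed point:
  B0 = {s0}
  B1 = {s1, t0}
  B2 = {s2, t1}
s0 ∈ B0, t0 ∈ B1 → different blocks

P ≁ Q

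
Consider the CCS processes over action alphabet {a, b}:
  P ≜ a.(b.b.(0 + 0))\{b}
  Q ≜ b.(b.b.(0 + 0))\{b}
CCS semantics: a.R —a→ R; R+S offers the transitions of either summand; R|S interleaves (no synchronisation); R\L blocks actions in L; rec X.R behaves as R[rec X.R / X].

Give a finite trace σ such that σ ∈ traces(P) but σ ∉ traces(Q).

a

P's transition system — 2 states:
  m0 = a.(b.b.(0 + 0))\{b} | —a→ m1
  m1 = (b.b.(0 + 0))\{b} | stopped
Q's transition system — 2 states:
  n0 = b.(b.b.(0 + 0))\{b} | —b→ n1
  n1 = (b.b.(0 + 0))\{b} | stopped
Executing a from P (initial set {m0}):
  after a @ step 1: {m1}
  P completes σ.
Executing a from Q (initial set {n0}):
  after a @ step 1: ∅  — Q cannot continue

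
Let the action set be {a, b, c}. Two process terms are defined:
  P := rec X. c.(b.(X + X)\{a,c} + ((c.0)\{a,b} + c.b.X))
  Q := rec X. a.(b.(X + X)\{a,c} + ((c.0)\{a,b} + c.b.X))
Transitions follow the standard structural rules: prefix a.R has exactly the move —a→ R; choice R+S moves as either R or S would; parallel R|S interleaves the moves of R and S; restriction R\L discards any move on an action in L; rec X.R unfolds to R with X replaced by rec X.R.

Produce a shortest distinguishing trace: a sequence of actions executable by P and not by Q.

Reachable graph of P (5 states):
  u0 = rec X. c.(b.(X + X)\{a,c} + ((c.0)\{a,b} + c.b.X)) → —c→ u1
  u1 = b.((rec X. c.(b.(X + X)\{a,c} + ((c.0)\{a,b} + c.b.X))) + (rec X. c.(b.(X + X)\{a,c} + ((c.0)\{a,b} + c.b.X))))\{a,c} + ((c.0)\{a,b} + c.b.(rec X. c.(b.(X + X)\{a,c} + ((c.0)\{a,b} + c.b.X)))) → —b→ u2, —c→ u3, —c→ u4
  u2 = ((rec X. c.(b.(X + X)\{a,c} + ((c.0)\{a,b} + c.b.X))) + (rec X. c.(b.(X + X)\{a,c} + ((c.0)\{a,b} + c.b.X))))\{a,c} → (no moves)
  u3 = 0\{a,b} → (no moves)
  u4 = b.(rec X. c.(b.(X + X)\{a,c} + ((c.0)\{a,b} + c.b.X))) → —b→ u0
Reachable graph of Q (5 states):
  v0 = rec X. a.(b.(X + X)\{a,c} + ((c.0)\{a,b} + c.b.X)) → —a→ v1
  v1 = b.((rec X. a.(b.(X + X)\{a,c} + ((c.0)\{a,b} + c.b.X))) + (rec X. a.(b.(X + X)\{a,c} + ((c.0)\{a,b} + c.b.X))))\{a,c} + ((c.0)\{a,b} + c.b.(rec X. a.(b.(X + X)\{a,c} + ((c.0)\{a,b} + c.b.X)))) → —b→ v2, —c→ v3, —c→ v4
  v2 = ((rec X. a.(b.(X + X)\{a,c} + ((c.0)\{a,b} + c.b.X))) + (rec X. a.(b.(X + X)\{a,c} + ((c.0)\{a,b} + c.b.X))))\{a,c} → (no moves)
  v3 = 0\{a,b} → (no moves)
  v4 = b.(rec X. a.(b.(X + X)\{a,c} + ((c.0)\{a,b} + c.b.X))) → —b→ v0
Trace ⟨c⟩ through P, begin at {u0}:
  step 1 (c): {u1}
  P completes σ.
Trace ⟨c⟩ through Q, begin at {v0}:
  step 1 (c): ∅  — Q cannot continue

c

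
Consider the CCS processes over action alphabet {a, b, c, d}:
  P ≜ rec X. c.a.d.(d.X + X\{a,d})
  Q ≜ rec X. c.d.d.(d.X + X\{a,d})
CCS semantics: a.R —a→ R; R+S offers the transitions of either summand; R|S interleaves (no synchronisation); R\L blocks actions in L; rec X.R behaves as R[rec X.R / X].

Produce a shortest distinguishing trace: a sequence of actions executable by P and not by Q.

Reachable graph of P (5 states):
  p0 = rec X. c.a.d.(d.X + X\{a,d}) | --c--▸ p1
  p1 = a.d.(d.(rec X. c.a.d.(d.X + X\{a,d})) + (rec X. c.a.d.(d.X + X\{a,d}))\{a,d}) | --a--▸ p2
  p2 = d.(d.(rec X. c.a.d.(d.X + X\{a,d})) + (rec X. c.a.d.(d.X + X\{a,d}))\{a,d}) | --d--▸ p3
  p3 = d.(rec X. c.a.d.(d.X + X\{a,d})) + (rec X. c.a.d.(d.X + X\{a,d}))\{a,d} | --c--▸ p4, --d--▸ p0
  p4 = (a.d.(d.(rec X. c.a.d.(d.X + X\{a,d})) + (rec X. c.a.d.(d.X + X\{a,d}))\{a,d}))\{a,d} | deadlocked
Reachable graph of Q (5 states):
  q0 = rec X. c.d.d.(d.X + X\{a,d}) | --c--▸ q1
  q1 = d.d.(d.(rec X. c.d.d.(d.X + X\{a,d})) + (rec X. c.d.d.(d.X + X\{a,d}))\{a,d}) | --d--▸ q2
  q2 = d.(d.(rec X. c.d.d.(d.X + X\{a,d})) + (rec X. c.d.d.(d.X + X\{a,d}))\{a,d}) | --d--▸ q3
  q3 = d.(rec X. c.d.d.(d.X + X\{a,d})) + (rec X. c.d.d.(d.X + X\{a,d}))\{a,d} | --c--▸ q4, --d--▸ q0
  q4 = (d.d.(d.(rec X. c.d.d.(d.X + X\{a,d})) + (rec X. c.d.d.(d.X + X\{a,d}))\{a,d}))\{a,d} | deadlocked
Executing ca from P (initial set {p0}):
  [1] c ⇒ {p1}
  [2] a ⇒ {p2}
  ✓ P
Executing ca from Q (initial set {q0}):
  [1] c ⇒ {q1}
  [2] a ⇒ no successor for Q

ca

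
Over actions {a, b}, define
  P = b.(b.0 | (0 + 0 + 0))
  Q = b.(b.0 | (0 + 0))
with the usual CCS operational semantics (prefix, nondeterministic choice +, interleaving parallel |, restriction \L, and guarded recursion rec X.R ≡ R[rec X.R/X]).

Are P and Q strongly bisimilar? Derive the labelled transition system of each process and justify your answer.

YES

Reachable graph of P (3 states):
  s0 = b.(b.0 | (0 + 0 + 0)) has moves =b=> s1
  s1 = b.0 | (0 + 0 + 0) has moves =b=> s2
  s2 = 0 | (0 + 0 + 0) has moves ∅
Reachable graph of Q (3 states):
  t0 = b.(b.0 | (0 + 0)) has moves =b=> t1
  t1 = b.0 | (0 + 0) has moves =b=> t2
  t2 = 0 | (0 + 0) has moves ∅
Partition-refinement fixed point:
  B0 = {s0, t0}
  B1 = {s1, t1}
  B2 = {s2, t2}
s0 ∈ B0, t0 ∈ B0 → same block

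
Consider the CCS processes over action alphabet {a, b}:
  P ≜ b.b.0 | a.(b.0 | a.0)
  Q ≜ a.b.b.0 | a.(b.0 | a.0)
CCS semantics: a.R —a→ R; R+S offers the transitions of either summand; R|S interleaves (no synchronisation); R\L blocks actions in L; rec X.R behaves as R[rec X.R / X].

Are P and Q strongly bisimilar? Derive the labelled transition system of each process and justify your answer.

LTS(P): 15 reachable states
  m0 = b.b.0 | a.(b.0 | a.0) :: =a=> m1, =b=> m2
  m1 = b.b.0 | (b.0 | a.0) :: =a=> m3, =b=> m4, =b=> m5
  m2 = b.0 | a.(b.0 | a.0) :: =a=> m4, =b=> m6
  m3 = b.b.0 | (b.0 | 0) :: =b=> m7, =b=> m8
  m4 = b.0 | (b.0 | a.0) :: =a=> m7, =b=> m10, =b=> m9
  m5 = b.b.0 | (0 | a.0) :: =a=> m8, =b=> m10
  m6 = 0 | a.(b.0 | a.0) :: =a=> m9
  m7 = b.0 | (b.0 | 0) :: =b=> m11, =b=> m12
  m8 = b.b.0 | (0 | 0) :: =b=> m12
  m9 = 0 | (b.0 | a.0) :: =a=> m11, =b=> m13
  m10 = b.0 | (0 | a.0) :: =a=> m12, =b=> m13
  m11 = 0 | (b.0 | 0) :: =b=> m14
  m12 = b.0 | (0 | 0) :: =b=> m14
  m13 = 0 | (0 | a.0) :: =a=> m14
  m14 = 0 | (0 | 0) :: ∅
LTS(Q): 20 reachable states
  n0 = a.b.b.0 | a.(b.0 | a.0) :: =a=> n1, =a=> n2
  n1 = a.b.b.0 | (b.0 | a.0) :: =a=> n3, =a=> n4, =b=> n5
  n2 = b.b.0 | a.(b.0 | a.0) :: =a=> n4, =b=> n6
  n3 = a.b.b.0 | (b.0 | 0) :: =a=> n7, =b=> n8
  n4 = b.b.0 | (b.0 | a.0) :: =a=> n7, =b=> n10, =b=> n9
  n5 = a.b.b.0 | (0 | a.0) :: =a=> n10, =a=> n8
  n6 = b.0 | a.(b.0 | a.0) :: =a=> n9, =b=> n11
  n7 = b.b.0 | (b.0 | 0) :: =b=> n12, =b=> n13
  n8 = a.b.b.0 | (0 | 0) :: =a=> n13
  n9 = b.0 | (b.0 | a.0) :: =a=> n12, =b=> n14, =b=> n15
  n10 = b.b.0 | (0 | a.0) :: =a=> n13, =b=> n15
  n11 = 0 | a.(b.0 | a.0) :: =a=> n14
  n12 = b.0 | (b.0 | 0) :: =b=> n16, =b=> n17
  n13 = b.b.0 | (0 | 0) :: =b=> n17
  n14 = 0 | (b.0 | a.0) :: =a=> n16, =b=> n18
  n15 = b.0 | (0 | a.0) :: =a=> n17, =b=> n18
  n16 = 0 | (b.0 | 0) :: =b=> n19
  n17 = b.0 | (0 | 0) :: =b=> n19
  n18 = 0 | (0 | a.0) :: =a=> n19
  n19 = 0 | (0 | 0) :: ∅
Bisimilarity quotient blocks:
  B0 = {m0, n2}
  B1 = {m2, n6}
  B2 = {m6, n11}
  B3 = {m10, m9, n14, n15}
  B4 = {m11, m12, n16, n17}
  B5 = {m14, n19}
  B6 = {m13, n18}
  B7 = {m4, m5, n10, n9}
  B8 = {m7, m8, n12, n13}
  B9 = {m1, n4}
  B10 = {m3, n7}
  B11 = {n0}
  B12 = {n1}
  B13 = {n3}
  B14 = {n8}
  B15 = {n5}
m0 ∈ B0, n0 ∈ B11 → different blocks

NO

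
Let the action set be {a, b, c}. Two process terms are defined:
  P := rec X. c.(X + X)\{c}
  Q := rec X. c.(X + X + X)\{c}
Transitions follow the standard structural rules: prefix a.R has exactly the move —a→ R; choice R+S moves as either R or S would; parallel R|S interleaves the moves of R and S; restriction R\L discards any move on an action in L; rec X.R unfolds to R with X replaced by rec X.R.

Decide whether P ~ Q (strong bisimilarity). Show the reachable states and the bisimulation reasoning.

Reachable graph of P (2 states):
  s0 = rec X. c.(X + X)\{c} | -c-> s1
  s1 = ((rec X. c.(X + X)\{c}) + (rec X. c.(X + X)\{c}))\{c} | ·
Reachable graph of Q (2 states):
  t0 = rec X. c.(X + X + X)\{c} | -c-> t1
  t1 = ((rec X. c.(X + X + X)\{c}) + (rec X. c.(X + X + X)\{c}) + (rec X. c.(X + X + X)\{c}))\{c} | ·
Coarsest stable partition (strong bisimilarity classes):
  B0 = {s0, t0}
  B1 = {s1, t1}
s0 ∈ B0, t0 ∈ B0 → same block

YES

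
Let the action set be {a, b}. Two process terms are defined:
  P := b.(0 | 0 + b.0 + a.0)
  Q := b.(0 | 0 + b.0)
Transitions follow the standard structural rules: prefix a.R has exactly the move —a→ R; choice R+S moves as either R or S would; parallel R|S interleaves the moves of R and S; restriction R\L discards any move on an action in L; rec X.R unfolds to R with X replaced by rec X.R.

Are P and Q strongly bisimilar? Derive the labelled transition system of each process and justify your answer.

not bisimilar

LTS(P): 3 reachable states
  u0 = b.(0 | 0 + b.0 + a.0) | -b-> u1
  u1 = 0 | 0 + b.0 + a.0 | -a-> u2, -b-> u2
  u2 = 0 | stopped
LTS(Q): 3 reachable states
  v0 = b.(0 | 0 + b.0) | -b-> v1
  v1 = 0 | 0 + b.0 | -b-> v2
  v2 = 0 | stopped
Partition-refinement fixed point:
  B0 = {u0}
  B1 = {u1}
  B2 = {u2, v2}
  B3 = {v0}
  B4 = {v1}
u0 ∈ B0, v0 ∈ B3 → different blocks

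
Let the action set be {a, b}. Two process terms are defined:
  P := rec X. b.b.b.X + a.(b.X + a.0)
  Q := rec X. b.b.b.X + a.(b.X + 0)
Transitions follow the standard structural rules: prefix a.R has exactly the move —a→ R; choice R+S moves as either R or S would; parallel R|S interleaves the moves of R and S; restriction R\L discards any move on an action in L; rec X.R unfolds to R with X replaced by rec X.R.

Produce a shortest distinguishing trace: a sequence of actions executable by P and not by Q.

Reachable graph of P (5 states):
  u0 = rec X. b.b.b.X + a.(b.X + a.0) :: ··a··> u1, ··b··> u2
  u1 = b.(rec X. b.b.b.X + a.(b.X + a.0)) + a.0 :: ··a··> u3, ··b··> u0
  u2 = b.b.(rec X. b.b.b.X + a.(b.X + a.0)) :: ··b··> u4
  u3 = 0 :: stopped
  u4 = b.(rec X. b.b.b.X + a.(b.X + a.0)) :: ··b··> u0
Reachable graph of Q (4 states):
  v0 = rec X. b.b.b.X + a.(b.X + 0) :: ··a··> v1, ··b··> v2
  v1 = b.(rec X. b.b.b.X + a.(b.X + 0)) + 0 :: ··b··> v0
  v2 = b.b.(rec X. b.b.b.X + a.(b.X + 0)) :: ··b··> v3
  v3 = b.(rec X. b.b.b.X + a.(b.X + 0)) :: ··b··> v0
Executing aa from P (initial set {u0}):
  [1] a ⇒ {u1}
  [2] a ⇒ {u3}
  — P admits the full trace.
Executing aa from Q (initial set {v0}):
  [1] a ⇒ {v1}
  [2] a ⇒ ∅ (Q stuck)

aa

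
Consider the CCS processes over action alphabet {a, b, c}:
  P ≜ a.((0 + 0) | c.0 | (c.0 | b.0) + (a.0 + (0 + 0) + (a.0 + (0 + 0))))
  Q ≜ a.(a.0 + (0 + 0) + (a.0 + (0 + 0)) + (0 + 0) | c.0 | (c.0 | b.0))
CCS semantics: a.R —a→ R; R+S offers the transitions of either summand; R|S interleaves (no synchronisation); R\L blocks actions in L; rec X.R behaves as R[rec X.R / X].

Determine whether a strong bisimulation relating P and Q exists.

P's transition system — 10 states:
  u0 = a.((0 + 0) | c.0 | (c.0 | b.0) + (a.0 + (0 + 0) + (a.0 + (0 + 0)))) ⊢ ··a··> u1
  u1 = (0 + 0) | c.0 | (c.0 | b.0) + (a.0 + (0 + 0) + (a.0 + (0 + 0))) ⊢ ··a··> u2, ··b··> u3, ··c··> u4, ··c··> u5
  u2 = 0 ⊢ ∅
  u3 = (0 + 0) | c.0 | (c.0 | 0) ⊢ ··c··> u6, ··c··> u7
  u4 = (0 + 0) | 0 | (c.0 | b.0) ⊢ ··b··> u6, ··c··> u8
  u5 = (0 + 0) | c.0 | (0 | b.0) ⊢ ··b··> u7, ··c··> u8
  u6 = (0 + 0) | 0 | (c.0 | 0) ⊢ ··c··> u9
  u7 = (0 + 0) | c.0 | (0 | 0) ⊢ ··c··> u9
  u8 = (0 + 0) | 0 | (0 | b.0) ⊢ ··b··> u9
  u9 = (0 + 0) | 0 | (0 | 0) ⊢ ∅
Q's transition system — 10 states:
  v0 = a.(a.0 + (0 + 0) + (a.0 + (0 + 0)) + (0 + 0) | c.0 | (c.0 | b.0)) ⊢ ··a··> v1
  v1 = a.0 + (0 + 0) + (a.0 + (0 + 0)) + (0 + 0) | c.0 | (c.0 | b.0) ⊢ ··a··> v2, ··b··> v3, ··c··> v4, ··c··> v5
  v2 = 0 ⊢ ∅
  v3 = (0 + 0) | c.0 | (c.0 | 0) ⊢ ··c··> v6, ··c··> v7
  v4 = (0 + 0) | 0 | (c.0 | b.0) ⊢ ··b··> v6, ··c··> v8
  v5 = (0 + 0) | c.0 | (0 | b.0) ⊢ ··b··> v7, ··c··> v8
  v6 = (0 + 0) | 0 | (c.0 | 0) ⊢ ··c··> v9
  v7 = (0 + 0) | c.0 | (0 | 0) ⊢ ··c··> v9
  v8 = (0 + 0) | 0 | (0 | b.0) ⊢ ··b··> v9
  v9 = (0 + 0) | 0 | (0 | 0) ⊢ ∅
Bisimilarity quotient blocks:
  B0 = {u0, v0}
  B1 = {u1, v1}
  B2 = {u4, u5, v4, v5}
  B3 = {u8, v8}
  B4 = {u2, u9, v2, v9}
  B5 = {u6, u7, v6, v7}
  B6 = {u3, v3}
u0 ∈ B0, v0 ∈ B0 → same block

P ~ Q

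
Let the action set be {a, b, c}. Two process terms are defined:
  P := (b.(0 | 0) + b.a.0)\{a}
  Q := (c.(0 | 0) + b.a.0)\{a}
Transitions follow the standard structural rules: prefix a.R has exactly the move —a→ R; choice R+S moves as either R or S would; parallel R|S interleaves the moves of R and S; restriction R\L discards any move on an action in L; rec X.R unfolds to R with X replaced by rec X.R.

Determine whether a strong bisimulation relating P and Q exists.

LTS(P): 3 reachable states
  p0 = (b.(0 | 0) + b.a.0)\{a} ⊢ ··b··> p1, ··b··> p2
  p1 = (0 | 0)\{a} ⊢ stopped
  p2 = (a.0)\{a} ⊢ stopped
LTS(Q): 3 reachable states
  q0 = (c.(0 | 0) + b.a.0)\{a} ⊢ ··b··> q1, ··c··> q2
  q1 = (a.0)\{a} ⊢ stopped
  q2 = (0 | 0)\{a} ⊢ stopped
Partition-refinement fixed point:
  B0 = {p0}
  B1 = {p1, p2, q1, q2}
  B2 = {q0}
p0 ∈ B0, q0 ∈ B2 → different blocks

not bisimilar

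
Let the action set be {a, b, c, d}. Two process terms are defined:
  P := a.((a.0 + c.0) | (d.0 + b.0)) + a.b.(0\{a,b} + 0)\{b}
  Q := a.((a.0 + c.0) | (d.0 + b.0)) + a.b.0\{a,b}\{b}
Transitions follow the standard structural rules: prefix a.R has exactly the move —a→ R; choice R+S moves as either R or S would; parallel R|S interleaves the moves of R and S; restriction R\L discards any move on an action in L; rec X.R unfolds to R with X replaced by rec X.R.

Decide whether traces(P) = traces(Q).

LTS(P): 7 reachable states
  s0 = a.((a.0 + c.0) | (d.0 + b.0)) + a.b.(0\{a,b} + 0)\{b} :: -a-> s1, -a-> s2
  s1 = (a.0 + c.0) | (d.0 + b.0) :: -a-> s3, -b-> s4, -c-> s3, -d-> s4
  s2 = b.(0\{a,b} + 0)\{b} :: -b-> s5
  s3 = 0 | (d.0 + b.0) :: -b-> s6, -d-> s6
  s4 = (a.0 + c.0) | 0 :: -a-> s6, -c-> s6
  s5 = (0\{a,b} + 0)\{b} :: ·
  s6 = 0 | 0 :: ·
LTS(Q): 7 reachable states
  t0 = a.((a.0 + c.0) | (d.0 + b.0)) + a.b.0\{a,b}\{b} :: -a-> t1, -a-> t2
  t1 = (a.0 + c.0) | (d.0 + b.0) :: -a-> t3, -b-> t4, -c-> t3, -d-> t4
  t2 = b.0\{a,b}\{b} :: -b-> t5
  t3 = 0 | (d.0 + b.0) :: -b-> t6, -d-> t6
  t4 = (a.0 + c.0) | 0 :: -a-> t6, -c-> t6
  t5 = 0\{a,b}\{b} :: ·
  t6 = 0 | 0 :: ·
Bisimilarity quotient blocks:
  B0 = {s0, t0}
  B1 = {s1, t1}
  B2 = {s3, t3}
  B3 = {s5, s6, t5, t6}
  B4 = {s4, t4}
  B5 = {s2, t2}
s0 ∈ B0, t0 ∈ B0 → same block
Bisimilar ⇒ trace-equivalent.

traces(P) = traces(Q)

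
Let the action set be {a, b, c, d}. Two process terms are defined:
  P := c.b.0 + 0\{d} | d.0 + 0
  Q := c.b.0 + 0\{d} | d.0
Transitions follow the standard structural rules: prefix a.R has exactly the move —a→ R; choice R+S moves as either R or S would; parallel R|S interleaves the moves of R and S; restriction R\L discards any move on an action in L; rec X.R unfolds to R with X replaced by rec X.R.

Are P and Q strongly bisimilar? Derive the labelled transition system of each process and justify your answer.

LTS(P): 4 reachable states
  u0 = c.b.0 + 0\{d} | d.0 + 0 :: -c-> u1, -d-> u2
  u1 = b.0 :: -b-> u3
  u2 = 0\{d} | 0 :: ∅
  u3 = 0 :: ∅
LTS(Q): 4 reachable states
  v0 = c.b.0 + 0\{d} | d.0 :: -c-> v1, -d-> v2
  v1 = b.0 :: -b-> v3
  v2 = 0\{d} | 0 :: ∅
  v3 = 0 :: ∅
Coarsest stable partition (strong bisimilarity classes):
  B0 = {u0, v0}
  B1 = {u2, u3, v2, v3}
  B2 = {u1, v1}
u0 ∈ B0, v0 ∈ B0 → same block

P ~ Q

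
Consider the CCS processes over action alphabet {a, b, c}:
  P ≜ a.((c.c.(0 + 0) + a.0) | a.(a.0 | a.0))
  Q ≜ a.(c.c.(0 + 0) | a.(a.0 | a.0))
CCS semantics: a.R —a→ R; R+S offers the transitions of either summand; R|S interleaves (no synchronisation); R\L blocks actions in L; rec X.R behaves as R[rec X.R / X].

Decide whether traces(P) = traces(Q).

trace-distinct — witness ⟨aaaaa⟩

P's transition system — 21 states:
  m0 = a.((c.c.(0 + 0) + a.0) | a.(a.0 | a.0)) → ··a··> m1
  m1 = (c.c.(0 + 0) + a.0) | a.(a.0 | a.0) → ··a··> m2, ··a··> m3, ··c··> m4
  m2 = (c.c.(0 + 0) + a.0) | (a.0 | a.0) → ··a··> m5, ··a··> m6, ··a··> m7, ··c··> m8
  m3 = 0 | a.(a.0 | a.0) → ··a··> m7
  m4 = c.(0 + 0) | a.(a.0 | a.0) → ··a··> m8, ··c··> m9
  m5 = (c.c.(0 + 0) + a.0) | (0 | a.0) → ··a··> m10, ··a··> m11, ··c··> m12
  m6 = (c.c.(0 + 0) + a.0) | (a.0 | 0) → ··a··> m10, ··a··> m13, ··c··> m14
  m7 = 0 | (a.0 | a.0) → ··a··> m11, ··a··> m13
  m8 = c.(0 + 0) | (a.0 | a.0) → ··a··> m12, ··a··> m14, ··c··> m15
  m9 = (0 + 0) | a.(a.0 | a.0) → ··a··> m15
  m10 = (c.c.(0 + 0) + a.0) | (0 | 0) → ··a··> m16, ··c··> m17
  m11 = 0 | (0 | a.0) → ··a··> m16
  m12 = c.(0 + 0) | (0 | a.0) → ··a··> m17, ··c··> m18
  m13 = 0 | (a.0 | 0) → ··a··> m16
  m14 = c.(0 + 0) | (a.0 | 0) → ··a··> m17, ··c··> m19
  m15 = (0 + 0) | (a.0 | a.0) → ··a··> m18, ··a··> m19
  m16 = 0 | (0 | 0) → stopped
  m17 = c.(0 + 0) | (0 | 0) → ··c··> m20
  m18 = (0 + 0) | (0 | a.0) → ··a··> m20
  m19 = (0 + 0) | (a.0 | 0) → ··a··> m20
  m20 = (0 + 0) | (0 | 0) → stopped
Q's transition system — 16 states:
  n0 = a.(c.c.(0 + 0) | a.(a.0 | a.0)) → ··a··> n1
  n1 = c.c.(0 + 0) | a.(a.0 | a.0) → ··a··> n2, ··c··> n3
  n2 = c.c.(0 + 0) | (a.0 | a.0) → ··a··> n4, ··a··> n5, ··c··> n6
  n3 = c.(0 + 0) | a.(a.0 | a.0) → ··a··> n6, ··c··> n7
  n4 = c.c.(0 + 0) | (0 | a.0) → ··a··> n8, ··c··> n9
  n5 = c.c.(0 + 0) | (a.0 | 0) → ··a··> n8, ··c··> n10
  n6 = c.(0 + 0) | (a.0 | a.0) → ··a··> n10, ··a··> n9, ··c··> n11
  n7 = (0 + 0) | a.(a.0 | a.0) → ··a··> n11
  n8 = c.c.(0 + 0) | (0 | 0) → ··c··> n12
  n9 = c.(0 + 0) | (0 | a.0) → ··a··> n12, ··c··> n13
  n10 = c.(0 + 0) | (a.0 | 0) → ··a··> n12, ··c··> n14
  n11 = (0 + 0) | (a.0 | a.0) → ··a··> n13, ··a··> n14
  n12 = c.(0 + 0) | (0 | 0) → ··c··> n15
  n13 = (0 + 0) | (0 | a.0) → ··a··> n15
  n14 = (0 + 0) | (a.0 | 0) → ··a··> n15
  n15 = (0 + 0) | (0 | 0) → stopped
Run σ = ⟨aaaaa⟩ on P: start {m0}
  step 1 (a): {m1}
  step 2 (a): {m2, m3}
  step 3 (a): {m5, m6, m7}
  step 4 (a): {m10, m11, m13}
  step 5 (a): {m16}
  — P admits the full trace.
Run σ = ⟨aaaaa⟩ on Q: start {n0}
  step 1 (a): {n1}
  step 2 (a): {n2}
  step 3 (a): {n4, n5}
  step 4 (a): {n8}
  step 5 (a): ∅  — Q cannot continue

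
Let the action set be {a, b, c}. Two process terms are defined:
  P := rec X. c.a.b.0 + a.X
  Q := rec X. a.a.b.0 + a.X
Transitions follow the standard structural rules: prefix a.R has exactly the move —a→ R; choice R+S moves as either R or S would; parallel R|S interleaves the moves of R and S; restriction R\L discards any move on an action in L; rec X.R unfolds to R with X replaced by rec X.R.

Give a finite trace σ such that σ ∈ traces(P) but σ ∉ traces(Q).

P's transition system — 4 states:
  m0 = rec X. c.a.b.0 + a.X has moves =a=> m0, =c=> m1
  m1 = a.b.0 has moves =a=> m2
  m2 = b.0 has moves =b=> m3
  m3 = 0 has moves stopped
Q's transition system — 4 states:
  n0 = rec X. a.a.b.0 + a.X has moves =a=> n0, =a=> n1
  n1 = a.b.0 has moves =a=> n2
  n2 = b.0 has moves =b=> n3
  n3 = 0 has moves stopped
Trace ⟨c⟩ through P, begin at {m0}:
  after c @ step 1: {m1}
  — P admits the full trace.
Trace ⟨c⟩ through Q, begin at {n0}:
  after c @ step 1: ∅  — Q cannot continue

c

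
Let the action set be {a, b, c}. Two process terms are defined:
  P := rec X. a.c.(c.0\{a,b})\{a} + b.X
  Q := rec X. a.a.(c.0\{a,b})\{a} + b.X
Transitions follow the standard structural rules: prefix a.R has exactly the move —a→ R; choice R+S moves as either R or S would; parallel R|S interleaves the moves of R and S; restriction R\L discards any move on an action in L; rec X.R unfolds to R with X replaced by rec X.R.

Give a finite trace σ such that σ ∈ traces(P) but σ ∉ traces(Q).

LTS(P): 4 reachable states
  u0 = rec X. a.c.(c.0\{a,b})\{a} + b.X ⊢ —a→ u1, —b→ u0
  u1 = c.(c.0\{a,b})\{a} ⊢ —c→ u2
  u2 = (c.0\{a,b})\{a} ⊢ —c→ u3
  u3 = 0\{a,b}\{a} ⊢ deadlocked
LTS(Q): 4 reachable states
  v0 = rec X. a.a.(c.0\{a,b})\{a} + b.X ⊢ —a→ v1, —b→ v0
  v1 = a.(c.0\{a,b})\{a} ⊢ —a→ v2
  v2 = (c.0\{a,b})\{a} ⊢ —c→ v3
  v3 = 0\{a,b}\{a} ⊢ deadlocked
Run σ = ⟨ac⟩ on P: start {u0}
  after a @ step 1: {u1}
  after c @ step 2: {u2}
  ✓ P
Run σ = ⟨ac⟩ on Q: start {v0}
  after a @ step 1: {v1}
  after c @ step 2: ∅  — Q cannot continue

ac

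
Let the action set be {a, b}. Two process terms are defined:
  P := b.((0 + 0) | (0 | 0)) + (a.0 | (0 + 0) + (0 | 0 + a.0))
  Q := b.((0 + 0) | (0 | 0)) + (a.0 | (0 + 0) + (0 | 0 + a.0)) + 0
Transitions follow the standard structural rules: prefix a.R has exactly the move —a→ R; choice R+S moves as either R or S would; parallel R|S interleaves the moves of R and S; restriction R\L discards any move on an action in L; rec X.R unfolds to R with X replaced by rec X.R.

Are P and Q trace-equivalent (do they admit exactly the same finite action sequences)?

YES

LTS(P): 4 reachable states
  m0 = b.((0 + 0) | (0 | 0)) + (a.0 | (0 + 0) + (0 | 0 + a.0)) → —a→ m1, —a→ m2, —b→ m3
  m1 = 0 → ·
  m2 = 0 | (0 + 0) → ·
  m3 = (0 + 0) | (0 | 0) → ·
LTS(Q): 4 reachable states
  n0 = b.((0 + 0) | (0 | 0)) + (a.0 | (0 + 0) + (0 | 0 + a.0)) + 0 → —a→ n1, —a→ n2, —b→ n3
  n1 = 0 → ·
  n2 = 0 | (0 + 0) → ·
  n3 = (0 + 0) | (0 | 0) → ·
Bisimilarity quotient blocks:
  B0 = {m0, n0}
  B1 = {m1, m2, m3, n1, n2, n3}
m0 ∈ B0, n0 ∈ B0 → same block
Bisimilar ⇒ trace-equivalent.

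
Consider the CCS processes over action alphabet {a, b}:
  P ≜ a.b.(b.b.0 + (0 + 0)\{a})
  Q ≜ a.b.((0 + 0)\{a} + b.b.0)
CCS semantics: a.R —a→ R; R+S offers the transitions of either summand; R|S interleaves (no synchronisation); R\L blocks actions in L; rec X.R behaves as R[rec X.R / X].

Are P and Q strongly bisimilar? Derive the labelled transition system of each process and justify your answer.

bisimilar

Reachable graph of P (5 states):
  s0 = a.b.(b.b.0 + (0 + 0)\{a}) | ··a··> s1
  s1 = b.(b.b.0 + (0 + 0)\{a}) | ··b··> s2
  s2 = b.b.0 + (0 + 0)\{a} | ··b··> s3
  s3 = b.0 | ··b··> s4
  s4 = 0 | ∅
Reachable graph of Q (5 states):
  t0 = a.b.((0 + 0)\{a} + b.b.0) | ··a··> t1
  t1 = b.((0 + 0)\{a} + b.b.0) | ··b··> t2
  t2 = (0 + 0)\{a} + b.b.0 | ··b··> t3
  t3 = b.0 | ··b··> t4
  t4 = 0 | ∅
Coarsest stable partition (strong bisimilarity classes):
  B0 = {s0, t0}
  B1 = {s1, t1}
  B2 = {s2, t2}
  B3 = {s3, t3}
  B4 = {s4, t4}
s0 ∈ B0, t0 ∈ B0 → same block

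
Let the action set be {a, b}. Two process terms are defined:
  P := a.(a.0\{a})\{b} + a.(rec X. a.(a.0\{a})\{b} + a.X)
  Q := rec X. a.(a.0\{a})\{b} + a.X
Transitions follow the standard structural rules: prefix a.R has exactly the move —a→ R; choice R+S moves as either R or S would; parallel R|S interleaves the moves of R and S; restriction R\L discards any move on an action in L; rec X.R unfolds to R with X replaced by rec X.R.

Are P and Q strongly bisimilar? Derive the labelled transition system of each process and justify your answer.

P ~ Q

LTS(P): 4 reachable states
  u0 = a.(a.0\{a})\{b} + a.(rec X. a.(a.0\{a})\{b} + a.X) ⊢ =a=> u1, =a=> u2
  u1 = (a.0\{a})\{b} ⊢ =a=> u3
  u2 = rec X. a.(a.0\{a})\{b} + a.X ⊢ =a=> u1, =a=> u2
  u3 = 0\{a}\{b} ⊢ deadlocked
LTS(Q): 3 reachable states
  v0 = rec X. a.(a.0\{a})\{b} + a.X ⊢ =a=> v0, =a=> v1
  v1 = (a.0\{a})\{b} ⊢ =a=> v2
  v2 = 0\{a}\{b} ⊢ deadlocked
Bisimilarity quotient blocks:
  B0 = {u0, u2, v0}
  B1 = {u1, v1}
  B2 = {u3, v2}
u0 ∈ B0, v0 ∈ B0 → same block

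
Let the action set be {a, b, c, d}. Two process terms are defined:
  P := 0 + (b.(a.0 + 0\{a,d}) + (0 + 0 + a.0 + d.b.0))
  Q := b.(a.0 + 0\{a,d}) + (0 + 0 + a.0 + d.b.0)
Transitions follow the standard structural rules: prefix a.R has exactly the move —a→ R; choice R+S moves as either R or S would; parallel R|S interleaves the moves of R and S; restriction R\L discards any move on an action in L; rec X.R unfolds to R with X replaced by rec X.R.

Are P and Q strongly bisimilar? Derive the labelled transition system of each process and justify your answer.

P's transition system — 4 states:
  s0 = 0 + (b.(a.0 + 0\{a,d}) + (0 + 0 + a.0 + d.b.0)) has moves —a→ s1, —b→ s2, —d→ s3
  s1 = 0 has moves ∅
  s2 = a.0 + 0\{a,d} has moves —a→ s1
  s3 = b.0 has moves —b→ s1
Q's transition system — 4 states:
  t0 = b.(a.0 + 0\{a,d}) + (0 + 0 + a.0 + d.b.0) has moves —a→ t1, —b→ t2, —d→ t3
  t1 = 0 has moves ∅
  t2 = a.0 + 0\{a,d} has moves —a→ t1
  t3 = b.0 has moves —b→ t1
Partition-refinement fixed point:
  B0 = {s0, t0}
  B1 = {s2, t2}
  B2 = {s1, t1}
  B3 = {s3, t3}
s0 ∈ B0, t0 ∈ B0 → same block

YES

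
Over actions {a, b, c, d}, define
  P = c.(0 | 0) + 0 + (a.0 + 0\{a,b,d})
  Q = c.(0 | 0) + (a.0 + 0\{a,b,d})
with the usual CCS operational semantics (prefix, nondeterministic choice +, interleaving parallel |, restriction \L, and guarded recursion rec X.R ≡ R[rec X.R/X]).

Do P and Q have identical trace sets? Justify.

YES

P's transition system — 3 states:
  u0 = c.(0 | 0) + 0 + (a.0 + 0\{a,b,d}) → -a-> u1, -c-> u2
  u1 = 0 → ·
  u2 = 0 | 0 → ·
Q's transition system — 3 states:
  v0 = c.(0 | 0) + (a.0 + 0\{a,b,d}) → -a-> v1, -c-> v2
  v1 = 0 → ·
  v2 = 0 | 0 → ·
Partition-refinement fixed point:
  B0 = {u0, v0}
  B1 = {u1, u2, v1, v2}
u0 ∈ B0, v0 ∈ B0 → same block
Bisimilar ⇒ trace-equivalent.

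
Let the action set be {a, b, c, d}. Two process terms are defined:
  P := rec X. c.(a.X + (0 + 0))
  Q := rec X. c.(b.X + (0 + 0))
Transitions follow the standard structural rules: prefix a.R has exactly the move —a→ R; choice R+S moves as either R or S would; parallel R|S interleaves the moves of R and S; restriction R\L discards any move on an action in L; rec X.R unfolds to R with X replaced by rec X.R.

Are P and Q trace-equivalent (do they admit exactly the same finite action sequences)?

NO — witness ⟨ca⟩

P's transition system — 2 states:
  s0 = rec X. c.(a.X + (0 + 0)) | =c=> s1
  s1 = a.(rec X. c.(a.X + (0 + 0))) + (0 + 0) | =a=> s0
Q's transition system — 2 states:
  t0 = rec X. c.(b.X + (0 + 0)) | =c=> t1
  t1 = b.(rec X. c.(b.X + (0 + 0))) + (0 + 0) | =b=> t0
Executing ca from P (initial set {s0}):
  after c @ step 1: {s1}
  after a @ step 2: {s0}
  P completes σ.
Executing ca from Q (initial set {t0}):
  after c @ step 1: {t1}
  after a @ step 2: ∅ (Q stuck)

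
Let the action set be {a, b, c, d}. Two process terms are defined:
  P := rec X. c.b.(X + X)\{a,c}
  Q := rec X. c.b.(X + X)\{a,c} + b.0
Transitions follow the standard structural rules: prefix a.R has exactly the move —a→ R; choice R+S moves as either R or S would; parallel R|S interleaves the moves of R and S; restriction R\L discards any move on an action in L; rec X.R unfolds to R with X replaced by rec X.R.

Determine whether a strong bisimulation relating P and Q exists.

LTS(P): 3 reachable states
  m0 = rec X. c.b.(X + X)\{a,c} ⊢ --c--▸ m1
  m1 = b.((rec X. c.b.(X + X)\{a,c}) + (rec X. c.b.(X + X)\{a,c}))\{a,c} ⊢ --b--▸ m2
  m2 = ((rec X. c.b.(X + X)\{a,c}) + (rec X. c.b.(X + X)\{a,c}))\{a,c} ⊢ ·
LTS(Q): 5 reachable states
  n0 = rec X. c.b.(X + X)\{a,c} + b.0 ⊢ --b--▸ n1, --c--▸ n2
  n1 = 0 ⊢ ·
  n2 = b.((rec X. c.b.(X + X)\{a,c} + b.0) + (rec X. c.b.(X + X)\{a,c} + b.0))\{a,c} ⊢ --b--▸ n3
  n3 = ((rec X. c.b.(X + X)\{a,c} + b.0) + (rec X. c.b.(X + X)\{a,c} + b.0))\{a,c} ⊢ --b--▸ n4
  n4 = 0\{a,c} ⊢ ·
Bisimilarity quotient blocks:
  B0 = {m0}
  B1 = {m1, n3}
  B2 = {m2, n1, n4}
  B3 = {n0}
  B4 = {n2}
m0 ∈ B0, n0 ∈ B3 → different blocks

NO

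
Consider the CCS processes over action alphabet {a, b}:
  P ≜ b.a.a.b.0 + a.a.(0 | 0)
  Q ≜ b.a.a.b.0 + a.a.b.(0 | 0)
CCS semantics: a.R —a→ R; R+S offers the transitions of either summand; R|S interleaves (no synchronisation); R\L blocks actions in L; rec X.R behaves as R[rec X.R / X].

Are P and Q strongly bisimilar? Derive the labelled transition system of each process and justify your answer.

Reachable graph of P (7 states):
  m0 = b.a.a.b.0 + a.a.(0 | 0) :: —a→ m1, —b→ m2
  m1 = a.(0 | 0) :: —a→ m3
  m2 = a.a.b.0 :: —a→ m4
  m3 = 0 | 0 :: ·
  m4 = a.b.0 :: —a→ m5
  m5 = b.0 :: —b→ m6
  m6 = 0 :: ·
Reachable graph of Q (8 states):
  n0 = b.a.a.b.0 + a.a.b.(0 | 0) :: —a→ n1, —b→ n2
  n1 = a.b.(0 | 0) :: —a→ n3
  n2 = a.a.b.0 :: —a→ n4
  n3 = b.(0 | 0) :: —b→ n5
  n4 = a.b.0 :: —a→ n6
  n5 = 0 | 0 :: ·
  n6 = b.0 :: —b→ n7
  n7 = 0 :: ·
Partition-refinement fixed point:
  B0 = {m0}
  B1 = {m2, n2}
  B2 = {m4, n1, n4}
  B3 = {m5, n3, n6}
  B4 = {m3, m6, n5, n7}
  B5 = {m1}
  B6 = {n0}
m0 ∈ B0, n0 ∈ B6 → different blocks

P ≁ Q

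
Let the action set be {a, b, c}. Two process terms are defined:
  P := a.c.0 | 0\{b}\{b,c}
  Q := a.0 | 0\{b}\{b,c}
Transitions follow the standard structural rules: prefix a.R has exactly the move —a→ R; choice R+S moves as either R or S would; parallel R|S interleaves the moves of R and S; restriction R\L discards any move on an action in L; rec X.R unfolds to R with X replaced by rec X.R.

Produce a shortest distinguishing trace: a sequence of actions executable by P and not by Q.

ac

LTS(P): 3 reachable states
  m0 = a.c.0 | 0\{b}\{b,c} | ··a··> m1
  m1 = c.0 | 0\{b}\{b,c} | ··c··> m2
  m2 = 0 | 0\{b}\{b,c} | ·
LTS(Q): 2 reachable states
  n0 = a.0 | 0\{b}\{b,c} | ··a··> n1
  n1 = 0 | 0\{b}\{b,c} | ·
Run σ = ⟨ac⟩ on P: start {m0}
  [1] a ⇒ {m1}
  [2] c ⇒ {m2}
  — P admits the full trace.
Run σ = ⟨ac⟩ on Q: start {n0}
  [1] a ⇒ {n1}
  [2] c ⇒ no successor for Q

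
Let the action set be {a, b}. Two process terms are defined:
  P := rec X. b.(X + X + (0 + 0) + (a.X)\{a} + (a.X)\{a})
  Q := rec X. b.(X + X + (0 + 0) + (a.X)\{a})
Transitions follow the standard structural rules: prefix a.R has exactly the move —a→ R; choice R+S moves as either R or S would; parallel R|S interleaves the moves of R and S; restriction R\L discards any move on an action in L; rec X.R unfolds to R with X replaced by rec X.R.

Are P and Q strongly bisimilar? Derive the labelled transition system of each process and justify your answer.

Reachable graph of P (2 states):
  m0 = rec X. b.(X + X + (0 + 0) + (a.X)\{a} + (a.X)\{a}) | ··b··> m1
  m1 = (rec X. b.(X + X + (0 + 0) + (a.X)\{a} + (a.X)\{a})) + (rec X. b.(X + X + (0 + 0) + (a.X)\{a} + (a.X)\{a})) + (0 + 0) + (a.(rec X. b.(X + X + (0 + 0) + (a.X)\{a} + (a.X)\{a})))\{a} + (a.(rec X. b.(X + X + (0 + 0) + (a.X)\{a} + (a.X)\{a})))\{a} | ··b··> m1
Reachable graph of Q (2 states):
  n0 = rec X. b.(X + X + (0 + 0) + (a.X)\{a}) | ··b··> n1
  n1 = (rec X. b.(X + X + (0 + 0) + (a.X)\{a})) + (rec X. b.(X + X + (0 + 0) + (a.X)\{a})) + (0 + 0) + (a.(rec X. b.(X + X + (0 + 0) + (a.X)\{a})))\{a} | ··b··> n1
Partition-refinement fixed point:
  B0 = {m0, m1, n0, n1}
m0 ∈ B0, n0 ∈ B0 → same block

P ~ Q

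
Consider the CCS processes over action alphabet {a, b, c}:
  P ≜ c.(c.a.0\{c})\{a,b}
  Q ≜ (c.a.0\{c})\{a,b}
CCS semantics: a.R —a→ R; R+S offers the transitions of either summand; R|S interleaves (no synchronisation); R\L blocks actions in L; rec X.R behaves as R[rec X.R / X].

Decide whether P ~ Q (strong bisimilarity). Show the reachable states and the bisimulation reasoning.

P ≁ Q

P's transition system — 3 states:
  p0 = c.(c.a.0\{c})\{a,b} ⊢ --c--▸ p1
  p1 = (c.a.0\{c})\{a,b} ⊢ --c--▸ p2
  p2 = (a.0\{c})\{a,b} ⊢ ·
Q's transition system — 2 states:
  q0 = (c.a.0\{c})\{a,b} ⊢ --c--▸ q1
  q1 = (a.0\{c})\{a,b} ⊢ ·
Bisimilarity quotient blocks:
  B0 = {p0}
  B1 = {p1, q0}
  B2 = {p2, q1}
p0 ∈ B0, q0 ∈ B1 → different blocks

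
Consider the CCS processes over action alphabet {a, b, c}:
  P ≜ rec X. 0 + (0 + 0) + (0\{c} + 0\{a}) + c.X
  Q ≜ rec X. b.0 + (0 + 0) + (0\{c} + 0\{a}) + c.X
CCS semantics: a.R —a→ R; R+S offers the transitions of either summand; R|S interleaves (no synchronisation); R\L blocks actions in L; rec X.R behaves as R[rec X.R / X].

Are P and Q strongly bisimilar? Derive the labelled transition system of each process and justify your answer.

P's transition system — 1 states:
  m0 = rec X. 0 + (0 + 0) + (0\{c} + 0\{a}) + c.X has moves -c-> m0
Q's transition system — 2 states:
  n0 = rec X. b.0 + (0 + 0) + (0\{c} + 0\{a}) + c.X has moves -b-> n1, -c-> n0
  n1 = 0 has moves ∅
Bisimilarity quotient blocks:
  B0 = {m0}
  B1 = {n0}
  B2 = {n1}
m0 ∈ B0, n0 ∈ B1 → different blocks

NO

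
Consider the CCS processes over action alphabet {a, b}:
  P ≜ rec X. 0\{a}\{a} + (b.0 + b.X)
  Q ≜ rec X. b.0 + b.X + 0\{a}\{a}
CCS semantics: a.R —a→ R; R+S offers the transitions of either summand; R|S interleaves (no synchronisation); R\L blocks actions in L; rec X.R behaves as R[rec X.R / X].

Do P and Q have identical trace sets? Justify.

traces(P) = traces(Q)

LTS(P): 2 reachable states
  p0 = rec X. 0\{a}\{a} + (b.0 + b.X) ⊢ --b--▸ p0, --b--▸ p1
  p1 = 0 ⊢ ·
LTS(Q): 2 reachable states
  q0 = rec X. b.0 + b.X + 0\{a}\{a} ⊢ --b--▸ q0, --b--▸ q1
  q1 = 0 ⊢ ·
Bisimilarity quotient blocks:
  B0 = {p0, q0}
  B1 = {p1, q1}
p0 ∈ B0, q0 ∈ B0 → same block
Bisimilar ⇒ trace-equivalent.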